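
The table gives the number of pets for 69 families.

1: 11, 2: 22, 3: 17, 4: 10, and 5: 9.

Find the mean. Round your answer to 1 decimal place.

2.8

Values: 1, 2, 3, 4, 5
Σfx = 11×1 + 22×2 + 17×3 + 10×4 + 9×5 = 191
n = Σf = 69
Mean = 191 / 69 = 2.7681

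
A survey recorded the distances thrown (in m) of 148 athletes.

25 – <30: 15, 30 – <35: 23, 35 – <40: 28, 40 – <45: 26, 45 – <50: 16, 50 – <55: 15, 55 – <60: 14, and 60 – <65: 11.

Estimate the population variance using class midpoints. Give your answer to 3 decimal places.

Midpoints: 27.5, 32.5, 37.5, 42.5, 47.5, 52.5, 57.5, 62.5
n = 148, Σfm = 6355, mean = 42.9392
Σfm² = 288675
Σf(m − x̄)² = Σfm² − (Σfm)²/n = 288675 − 6355²/148 = 15796.4527
Population variance = 15796.4527 / 148 = 106.7328

106.733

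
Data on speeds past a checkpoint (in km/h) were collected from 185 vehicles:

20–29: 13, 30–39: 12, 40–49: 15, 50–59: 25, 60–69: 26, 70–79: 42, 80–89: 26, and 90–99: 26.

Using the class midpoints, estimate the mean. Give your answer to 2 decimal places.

66.07

Midpoints: 24.5, 34.5, 44.5, 54.5, 64.5, 74.5, 84.5, 94.5
Σfm = 13×24.5 + 12×34.5 + 15×44.5 + 25×54.5 + 26×64.5 + 42×74.5 + 26×84.5 + 26×94.5 = 12222.5
n = Σf = 185
Mean = 12222.5 / 185 = 66.0676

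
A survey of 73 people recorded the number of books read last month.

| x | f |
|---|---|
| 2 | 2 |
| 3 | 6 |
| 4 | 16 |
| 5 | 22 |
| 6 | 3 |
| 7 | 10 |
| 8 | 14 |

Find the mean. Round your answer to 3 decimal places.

Values: 2, 3, 4, 5, 6, 7, 8
Σfx = 2×2 + 6×3 + 16×4 + 22×5 + 3×6 + 10×7 + 14×8 = 396
n = Σf = 73
Mean = 396 / 73 = 5.4247

5.425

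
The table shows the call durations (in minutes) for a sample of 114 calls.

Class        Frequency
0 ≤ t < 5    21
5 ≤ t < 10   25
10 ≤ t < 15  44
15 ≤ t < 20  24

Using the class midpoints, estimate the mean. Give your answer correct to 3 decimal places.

10.614

Midpoints: 2.5, 7.5, 12.5, 17.5
Σfm = 21×2.5 + 25×7.5 + 44×12.5 + 24×17.5 = 1210
n = Σf = 114
Mean = 1210 / 114 = 10.6140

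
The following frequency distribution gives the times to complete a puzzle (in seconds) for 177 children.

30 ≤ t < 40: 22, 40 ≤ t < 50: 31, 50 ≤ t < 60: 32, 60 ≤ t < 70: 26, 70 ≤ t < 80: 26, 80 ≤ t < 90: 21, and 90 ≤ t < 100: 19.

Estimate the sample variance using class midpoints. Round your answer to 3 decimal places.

356.863

Midpoints: 35, 45, 55, 65, 75, 85, 95
n = 177, Σfm = 11155, mean = 63.0226
Σfm² = 765825
Σf(m − x̄)² = Σfm² − (Σfm)²/n = 765825 − 11155²/177 = 62807.9096
Sample variance = 62807.9096 / 176 = 356.8631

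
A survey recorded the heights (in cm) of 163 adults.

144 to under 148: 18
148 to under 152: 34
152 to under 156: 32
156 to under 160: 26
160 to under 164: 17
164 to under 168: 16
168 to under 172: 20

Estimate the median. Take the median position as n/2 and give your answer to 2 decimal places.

Cumulative frequencies: 18, 52, 84, 110, 127, 143, 163
n = 163; position = n/2 = 81.5.
This falls in the class 152 to under 156: L = 152, F = 52, f = 32, h = 4.
Median ≈ 152 + ((81.5 − 52) / 32) × 4 = 155.6875

155.69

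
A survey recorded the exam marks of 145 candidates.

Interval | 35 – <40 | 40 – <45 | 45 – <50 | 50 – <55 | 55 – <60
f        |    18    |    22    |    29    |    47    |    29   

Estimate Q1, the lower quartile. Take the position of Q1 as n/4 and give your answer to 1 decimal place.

Cumulative frequencies: 18, 40, 69, 116, 145
n = 145; position = n/4 = 36.25.
This falls in the class 40 – <45: L = 40, F = 18, f = 22, h = 5.
Lower quartile ≈ 40 + ((36.25 − 18) / 22) × 5 = 44.1477

44.1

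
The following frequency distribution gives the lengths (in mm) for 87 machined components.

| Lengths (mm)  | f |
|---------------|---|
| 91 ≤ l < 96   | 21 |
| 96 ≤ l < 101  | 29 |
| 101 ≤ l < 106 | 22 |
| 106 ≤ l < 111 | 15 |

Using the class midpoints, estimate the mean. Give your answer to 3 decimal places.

Midpoints: 93.5, 98.5, 103.5, 108.5
Σfm = 21×93.5 + 29×98.5 + 22×103.5 + 15×108.5 = 8724.5
n = Σf = 87
Mean = 8724.5 / 87 = 100.2816

100.282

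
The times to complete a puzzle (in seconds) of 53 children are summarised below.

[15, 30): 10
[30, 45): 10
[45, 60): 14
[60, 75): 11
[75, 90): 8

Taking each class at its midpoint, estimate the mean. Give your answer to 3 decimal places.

Midpoints: 22.5, 37.5, 52.5, 67.5, 82.5
Σfm = 10×22.5 + 10×37.5 + 14×52.5 + 11×67.5 + 8×82.5 = 2737.5
n = Σf = 53
Mean = 2737.5 / 53 = 51.6509

51.651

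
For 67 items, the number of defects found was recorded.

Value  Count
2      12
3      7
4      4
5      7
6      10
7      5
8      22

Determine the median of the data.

Cumulative frequencies: 12, 19, 23, 30, 40, 45, 67
n = 67, so the median is the value in position (n+1)/2 = 34.
Position 34 falls at value 6.

6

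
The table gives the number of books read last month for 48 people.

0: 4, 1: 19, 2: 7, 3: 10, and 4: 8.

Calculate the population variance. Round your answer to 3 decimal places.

1.604

Values: 0, 1, 2, 3, 4
n = 48, Σfx = 95, mean = 1.9792
Σfx² = 265
Σf(x − x̄)² = Σfx² − (Σfx)²/n = 265 − 95²/48 = 76.9792
Population variance = 76.9792 / 48 = 1.6037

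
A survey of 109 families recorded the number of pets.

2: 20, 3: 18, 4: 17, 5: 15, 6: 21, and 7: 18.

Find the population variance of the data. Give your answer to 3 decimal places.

Values: 2, 3, 4, 5, 6, 7
n = 109, Σfx = 489, mean = 4.4862
Σfx² = 2527
Σf(x − x̄)² = Σfx² − (Σfx)²/n = 2527 − 489²/109 = 333.2294
Population variance = 333.2294 / 109 = 3.0572

3.057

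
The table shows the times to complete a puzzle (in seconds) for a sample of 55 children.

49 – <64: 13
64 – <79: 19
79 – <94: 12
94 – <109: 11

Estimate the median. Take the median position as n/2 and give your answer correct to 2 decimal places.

75.45

Cumulative frequencies: 13, 32, 44, 55
n = 55; position = n/2 = 27.5.
This falls in the class 64 – <79: L = 64, F = 13, f = 19, h = 15.
Median ≈ 64 + ((27.5 − 13) / 19) × 15 = 75.4474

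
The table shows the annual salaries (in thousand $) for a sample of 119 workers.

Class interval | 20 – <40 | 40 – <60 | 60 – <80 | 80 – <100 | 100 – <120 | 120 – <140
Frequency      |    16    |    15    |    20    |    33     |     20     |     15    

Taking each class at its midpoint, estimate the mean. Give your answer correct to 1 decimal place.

Midpoints: 30, 50, 70, 90, 110, 130
Σfm = 16×30 + 15×50 + 20×70 + 33×90 + 20×110 + 15×130 = 9750
n = Σf = 119
Mean = 9750 / 119 = 81.9328

81.9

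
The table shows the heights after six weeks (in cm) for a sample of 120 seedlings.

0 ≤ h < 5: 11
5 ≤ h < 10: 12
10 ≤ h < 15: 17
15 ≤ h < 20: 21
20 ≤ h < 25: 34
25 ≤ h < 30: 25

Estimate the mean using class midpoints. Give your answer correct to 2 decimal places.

17.92

Midpoints: 2.5, 7.5, 12.5, 17.5, 22.5, 27.5
Σfm = 11×2.5 + 12×7.5 + 17×12.5 + 21×17.5 + 34×22.5 + 25×27.5 = 2150
n = Σf = 120
Mean = 2150 / 120 = 17.9167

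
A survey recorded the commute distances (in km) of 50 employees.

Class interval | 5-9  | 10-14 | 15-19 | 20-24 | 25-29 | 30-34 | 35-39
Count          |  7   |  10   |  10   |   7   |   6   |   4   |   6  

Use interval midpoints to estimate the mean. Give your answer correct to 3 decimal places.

Midpoints: 7, 12, 17, 22, 27, 32, 37
Σfm = 7×7 + 10×12 + 10×17 + 7×22 + 6×27 + 4×32 + 6×37 = 1005
n = Σf = 50
Mean = 1005 / 50 = 20.1000

20.100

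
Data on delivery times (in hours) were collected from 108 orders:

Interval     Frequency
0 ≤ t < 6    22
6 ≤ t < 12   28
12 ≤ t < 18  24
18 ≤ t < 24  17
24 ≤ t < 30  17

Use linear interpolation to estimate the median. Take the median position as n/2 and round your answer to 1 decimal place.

Cumulative frequencies: 22, 50, 74, 91, 108
n = 108; position = n/2 = 54.
This falls in the class 12 ≤ t < 18: L = 12, F = 50, f = 24, h = 6.
Median ≈ 12 + ((54 − 50) / 24) × 6 = 13.0000

13.0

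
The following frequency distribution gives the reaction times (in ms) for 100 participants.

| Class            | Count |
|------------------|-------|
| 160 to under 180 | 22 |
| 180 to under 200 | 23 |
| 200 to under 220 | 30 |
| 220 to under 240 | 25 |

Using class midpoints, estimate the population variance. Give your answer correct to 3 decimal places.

473.440

Midpoints: 170, 190, 210, 230
n = 100, Σfm = 20160, mean = 201.6000
Σfm² = 4111600
Σf(m − x̄)² = Σfm² − (Σfm)²/n = 4111600 − 20160²/100 = 47344.0000
Population variance = 47344.0000 / 100 = 473.4400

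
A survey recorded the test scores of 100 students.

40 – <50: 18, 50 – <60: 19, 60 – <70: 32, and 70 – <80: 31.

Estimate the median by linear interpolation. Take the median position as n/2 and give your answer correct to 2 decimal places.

64.06

Cumulative frequencies: 18, 37, 69, 100
n = 100; position = n/2 = 50.
This falls in the class 60 – <70: L = 60, F = 37, f = 32, h = 10.
Median ≈ 60 + ((50 − 37) / 32) × 10 = 64.0625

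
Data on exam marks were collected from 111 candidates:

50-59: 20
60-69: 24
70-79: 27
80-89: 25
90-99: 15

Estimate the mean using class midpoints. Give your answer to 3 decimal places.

73.689

Midpoints: 54.5, 64.5, 74.5, 84.5, 94.5
Σfm = 20×54.5 + 24×64.5 + 27×74.5 + 25×84.5 + 15×94.5 = 8179.5
n = Σf = 111
Mean = 8179.5 / 111 = 73.6892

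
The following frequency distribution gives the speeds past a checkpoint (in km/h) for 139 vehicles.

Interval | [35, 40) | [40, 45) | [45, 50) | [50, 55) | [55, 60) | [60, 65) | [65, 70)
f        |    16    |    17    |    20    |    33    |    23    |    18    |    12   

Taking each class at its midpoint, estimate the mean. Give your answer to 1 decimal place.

52.2

Midpoints: 37.5, 42.5, 47.5, 52.5, 57.5, 62.5, 67.5
Σfm = 16×37.5 + 17×42.5 + 20×47.5 + 33×52.5 + 23×57.5 + 18×62.5 + 12×67.5 = 7262.5
n = Σf = 139
Mean = 7262.5 / 139 = 52.2482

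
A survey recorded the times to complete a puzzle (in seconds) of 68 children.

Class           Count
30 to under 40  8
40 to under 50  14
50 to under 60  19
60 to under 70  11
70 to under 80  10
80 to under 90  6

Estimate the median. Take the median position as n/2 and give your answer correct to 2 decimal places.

Cumulative frequencies: 8, 22, 41, 52, 62, 68
n = 68; position = n/2 = 34.
This falls in the class 50 to under 60: L = 50, F = 22, f = 19, h = 10.
Median ≈ 50 + ((34 − 22) / 19) × 10 = 56.3158

56.32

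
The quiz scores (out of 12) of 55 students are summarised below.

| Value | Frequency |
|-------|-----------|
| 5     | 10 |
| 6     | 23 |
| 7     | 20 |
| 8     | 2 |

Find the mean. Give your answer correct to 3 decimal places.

Values: 5, 6, 7, 8
Σfx = 10×5 + 23×6 + 20×7 + 2×8 = 344
n = Σf = 55
Mean = 344 / 55 = 6.2545

6.255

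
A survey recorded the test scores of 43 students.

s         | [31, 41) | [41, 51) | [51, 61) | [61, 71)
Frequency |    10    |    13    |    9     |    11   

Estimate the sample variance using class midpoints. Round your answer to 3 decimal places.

125.581

Midpoints: 36, 46, 56, 66
n = 43, Σfm = 2188, mean = 50.8837
Σfm² = 116608
Σf(m − x̄)² = Σfm² − (Σfm)²/n = 116608 − 2188²/43 = 5274.4186
Sample variance = 5274.4186 / 42 = 125.5814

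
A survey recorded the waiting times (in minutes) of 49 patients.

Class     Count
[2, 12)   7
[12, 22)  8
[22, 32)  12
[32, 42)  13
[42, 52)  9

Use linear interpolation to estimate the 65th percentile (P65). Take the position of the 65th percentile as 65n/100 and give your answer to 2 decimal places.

35.73

Cumulative frequencies: 7, 15, 27, 40, 49
n = 49; position = 65n/100 = 31.85.
This falls in the class [32, 42): L = 32, F = 27, f = 13, h = 10.
65th percentile ≈ 32 + ((31.85 − 27) / 13) × 10 = 35.7308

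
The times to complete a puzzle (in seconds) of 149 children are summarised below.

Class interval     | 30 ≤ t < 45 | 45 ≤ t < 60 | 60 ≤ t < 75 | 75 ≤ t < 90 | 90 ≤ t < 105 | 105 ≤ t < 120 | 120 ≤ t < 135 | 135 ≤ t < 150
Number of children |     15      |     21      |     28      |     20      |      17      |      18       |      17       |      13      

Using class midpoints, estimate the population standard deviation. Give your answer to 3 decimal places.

Midpoints: 37.5, 52.5, 67.5, 82.5, 97.5, 112.5, 127.5, 142.5
n = 149, Σfm = 12907.5, mean = 86.6275
Σfm² = 1272431.25
Σf(m − x̄)² = Σfm² − (Σfm)²/n = 1272431.25 − 12907.5²/149 = 154286.5772
Population variance = 154286.5772 / 149 = 1035.4804
Standard deviation = √1035.4804 = 32.1789

32.179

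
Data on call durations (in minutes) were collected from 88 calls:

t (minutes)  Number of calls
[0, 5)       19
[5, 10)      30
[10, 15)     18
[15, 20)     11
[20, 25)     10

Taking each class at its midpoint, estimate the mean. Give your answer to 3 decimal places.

Midpoints: 2.5, 7.5, 12.5, 17.5, 22.5
Σfm = 19×2.5 + 30×7.5 + 18×12.5 + 11×17.5 + 10×22.5 = 915
n = Σf = 88
Mean = 915 / 88 = 10.3977

10.398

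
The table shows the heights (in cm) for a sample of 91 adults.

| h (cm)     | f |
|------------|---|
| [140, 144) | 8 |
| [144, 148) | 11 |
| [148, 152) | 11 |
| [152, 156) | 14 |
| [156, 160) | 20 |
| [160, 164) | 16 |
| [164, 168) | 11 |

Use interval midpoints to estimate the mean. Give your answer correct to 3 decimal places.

155.231

Midpoints: 142, 146, 150, 154, 158, 162, 166
Σfm = 8×142 + 11×146 + 11×150 + 14×154 + 20×158 + 16×162 + 11×166 = 14126
n = Σf = 91
Mean = 14126 / 91 = 155.2308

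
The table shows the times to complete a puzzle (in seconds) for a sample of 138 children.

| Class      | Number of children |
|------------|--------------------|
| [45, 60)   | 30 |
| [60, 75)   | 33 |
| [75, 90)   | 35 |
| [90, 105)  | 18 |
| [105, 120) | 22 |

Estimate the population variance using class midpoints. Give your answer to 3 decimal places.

Midpoints: 52.5, 67.5, 82.5, 97.5, 112.5
n = 138, Σfm = 10920, mean = 79.1304
Σfm² = 920812.5
Σf(m − x̄)² = Σfm² − (Σfm)²/n = 920812.5 − 10920²/138 = 56708.1522
Population variance = 56708.1522 / 138 = 410.9286

410.929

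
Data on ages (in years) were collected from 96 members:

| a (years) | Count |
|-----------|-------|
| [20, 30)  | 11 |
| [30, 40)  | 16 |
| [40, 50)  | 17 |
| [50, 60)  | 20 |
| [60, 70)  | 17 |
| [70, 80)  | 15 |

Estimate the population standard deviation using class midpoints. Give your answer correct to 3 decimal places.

15.950

Midpoints: 25, 35, 45, 55, 65, 75
n = 96, Σfm = 4930, mean = 51.3542
Σfm² = 277600
Σf(m − x̄)² = Σfm² − (Σfm)²/n = 277600 − 4930²/96 = 24423.9583
Population variance = 24423.9583 / 96 = 254.4162
Standard deviation = √254.4162 = 15.9504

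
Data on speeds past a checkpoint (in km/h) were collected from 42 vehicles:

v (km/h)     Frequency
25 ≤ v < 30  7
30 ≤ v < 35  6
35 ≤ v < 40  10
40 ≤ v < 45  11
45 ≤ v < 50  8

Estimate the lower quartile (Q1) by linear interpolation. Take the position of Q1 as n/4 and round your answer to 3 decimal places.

32.917

Cumulative frequencies: 7, 13, 23, 34, 42
n = 42; position = n/4 = 10.5.
This falls in the class 30 ≤ v < 35: L = 30, F = 7, f = 6, h = 5.
Lower quartile ≈ 30 + ((10.5 − 7) / 6) × 5 = 32.9167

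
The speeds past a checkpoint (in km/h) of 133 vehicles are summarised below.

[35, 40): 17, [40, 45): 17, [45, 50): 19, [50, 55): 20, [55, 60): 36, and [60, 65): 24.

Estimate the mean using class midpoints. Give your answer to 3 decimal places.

51.748

Midpoints: 37.5, 42.5, 47.5, 52.5, 57.5, 62.5
Σfm = 17×37.5 + 17×42.5 + 19×47.5 + 20×52.5 + 36×57.5 + 24×62.5 = 6882.5
n = Σf = 133
Mean = 6882.5 / 133 = 51.7481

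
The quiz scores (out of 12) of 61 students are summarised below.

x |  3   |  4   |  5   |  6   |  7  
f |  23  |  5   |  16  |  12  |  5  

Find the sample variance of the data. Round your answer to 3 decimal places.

1.920

Values: 3, 4, 5, 6, 7
n = 61, Σfx = 276, mean = 4.5246
Σfx² = 1364
Σf(x − x̄)² = Σfx² − (Σfx)²/n = 1364 − 276²/61 = 115.2131
Sample variance = 115.2131 / 60 = 1.9202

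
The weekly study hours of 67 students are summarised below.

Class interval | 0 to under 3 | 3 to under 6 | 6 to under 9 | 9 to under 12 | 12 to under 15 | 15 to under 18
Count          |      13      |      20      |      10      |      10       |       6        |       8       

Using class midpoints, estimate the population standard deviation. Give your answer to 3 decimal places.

4.890

Midpoints: 1.5, 4.5, 7.5, 10.5, 13.5, 16.5
n = 67, Σfm = 502.5, mean = 7.5000
Σfm² = 5370.75
Σf(m − x̄)² = Σfm² − (Σfm)²/n = 5370.75 − 502.5²/67 = 1602.0000
Population variance = 1602.0000 / 67 = 23.9104
Standard deviation = √23.9104 = 4.8898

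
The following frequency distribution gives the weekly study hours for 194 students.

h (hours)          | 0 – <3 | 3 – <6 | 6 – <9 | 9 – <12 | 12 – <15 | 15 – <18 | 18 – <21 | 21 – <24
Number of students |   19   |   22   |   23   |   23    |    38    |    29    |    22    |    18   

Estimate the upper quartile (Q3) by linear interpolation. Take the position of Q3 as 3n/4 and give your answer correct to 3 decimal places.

Cumulative frequencies: 19, 41, 64, 87, 125, 154, 176, 194
n = 194; position = 3n/4 = 145.5.
This falls in the class 15 – <18: L = 15, F = 125, f = 29, h = 3.
Upper quartile ≈ 15 + ((145.5 − 125) / 29) × 3 = 17.1207

17.121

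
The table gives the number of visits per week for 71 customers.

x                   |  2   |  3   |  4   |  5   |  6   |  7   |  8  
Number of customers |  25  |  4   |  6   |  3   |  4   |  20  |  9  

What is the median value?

5

Cumulative frequencies: 25, 29, 35, 38, 42, 62, 71
n = 71, so the median is the value in position (n+1)/2 = 36.
Position 36 falls at value 5.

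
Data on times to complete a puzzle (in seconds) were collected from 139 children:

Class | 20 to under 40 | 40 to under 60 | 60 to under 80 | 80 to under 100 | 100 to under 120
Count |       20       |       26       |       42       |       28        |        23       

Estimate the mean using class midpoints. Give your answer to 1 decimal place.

71.2

Midpoints: 30, 50, 70, 90, 110
Σfm = 20×30 + 26×50 + 42×70 + 28×90 + 23×110 = 9890
n = Σf = 139
Mean = 9890 / 139 = 71.1511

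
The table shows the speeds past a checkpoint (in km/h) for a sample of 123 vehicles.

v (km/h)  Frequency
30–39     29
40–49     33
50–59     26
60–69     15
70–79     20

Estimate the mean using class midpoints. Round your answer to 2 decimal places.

Midpoints: 34.5, 44.5, 54.5, 64.5, 74.5
Σfm = 29×34.5 + 33×44.5 + 26×54.5 + 15×64.5 + 20×74.5 = 6343.5
n = Σf = 123
Mean = 6343.5 / 123 = 51.5732

51.57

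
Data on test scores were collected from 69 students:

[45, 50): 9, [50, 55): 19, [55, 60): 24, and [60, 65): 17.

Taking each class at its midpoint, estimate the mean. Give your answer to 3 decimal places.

56.051

Midpoints: 47.5, 52.5, 57.5, 62.5
Σfm = 9×47.5 + 19×52.5 + 24×57.5 + 17×62.5 = 3867.5
n = Σf = 69
Mean = 3867.5 / 69 = 56.0507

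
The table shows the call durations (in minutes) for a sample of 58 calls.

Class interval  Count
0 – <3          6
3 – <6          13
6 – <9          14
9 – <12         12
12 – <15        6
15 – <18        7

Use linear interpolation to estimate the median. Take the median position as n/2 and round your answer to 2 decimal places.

8.14

Cumulative frequencies: 6, 19, 33, 45, 51, 58
n = 58; position = n/2 = 29.
This falls in the class 6 – <9: L = 6, F = 19, f = 14, h = 3.
Median ≈ 6 + ((29 − 19) / 14) × 3 = 8.1429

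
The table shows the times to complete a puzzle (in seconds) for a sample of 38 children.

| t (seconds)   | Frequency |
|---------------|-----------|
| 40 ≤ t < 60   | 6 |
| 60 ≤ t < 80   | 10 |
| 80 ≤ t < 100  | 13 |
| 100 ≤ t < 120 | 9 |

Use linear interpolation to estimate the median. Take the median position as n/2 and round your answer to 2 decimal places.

Cumulative frequencies: 6, 16, 29, 38
n = 38; position = n/2 = 19.
This falls in the class 80 ≤ t < 100: L = 80, F = 16, f = 13, h = 20.
Median ≈ 80 + ((19 − 16) / 13) × 20 = 84.6154

84.62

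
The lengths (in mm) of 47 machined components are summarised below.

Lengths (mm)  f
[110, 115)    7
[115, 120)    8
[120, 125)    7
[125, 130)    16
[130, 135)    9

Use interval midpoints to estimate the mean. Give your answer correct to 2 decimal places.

123.78

Midpoints: 112.5, 117.5, 122.5, 127.5, 132.5
Σfm = 7×112.5 + 8×117.5 + 7×122.5 + 16×127.5 + 9×132.5 = 5817.5
n = Σf = 47
Mean = 5817.5 / 47 = 123.7766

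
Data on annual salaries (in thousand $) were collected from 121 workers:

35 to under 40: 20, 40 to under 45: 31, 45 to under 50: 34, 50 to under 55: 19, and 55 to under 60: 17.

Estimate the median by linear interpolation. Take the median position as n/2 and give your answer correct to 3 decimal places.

46.397

Cumulative frequencies: 20, 51, 85, 104, 121
n = 121; position = n/2 = 60.5.
This falls in the class 45 to under 50: L = 45, F = 51, f = 34, h = 5.
Median ≈ 45 + ((60.5 − 51) / 34) × 5 = 46.3971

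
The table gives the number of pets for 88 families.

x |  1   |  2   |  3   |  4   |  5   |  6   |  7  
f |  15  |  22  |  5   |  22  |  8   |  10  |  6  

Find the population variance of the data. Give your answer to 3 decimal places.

Values: 1, 2, 3, 4, 5, 6, 7
n = 88, Σfx = 304, mean = 3.4545
Σfx² = 1354
Σf(x − x̄)² = Σfx² − (Σfx)²/n = 1354 − 304²/88 = 303.8182
Population variance = 303.8182 / 88 = 3.4525

3.452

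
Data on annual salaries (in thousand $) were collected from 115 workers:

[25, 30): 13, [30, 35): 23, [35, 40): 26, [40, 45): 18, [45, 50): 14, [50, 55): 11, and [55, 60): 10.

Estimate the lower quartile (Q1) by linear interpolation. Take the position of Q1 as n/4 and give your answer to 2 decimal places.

33.42

Cumulative frequencies: 13, 36, 62, 80, 94, 105, 115
n = 115; position = n/4 = 28.75.
This falls in the class [30, 35): L = 30, F = 13, f = 23, h = 5.
Lower quartile ≈ 30 + ((28.75 − 13) / 23) × 5 = 33.4239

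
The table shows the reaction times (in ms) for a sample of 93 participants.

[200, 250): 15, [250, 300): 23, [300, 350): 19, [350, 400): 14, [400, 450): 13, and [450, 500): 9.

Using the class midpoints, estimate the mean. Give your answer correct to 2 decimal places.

332.53

Midpoints: 225, 275, 325, 375, 425, 475
Σfm = 15×225 + 23×275 + 19×325 + 14×375 + 13×425 + 9×475 = 30925
n = Σf = 93
Mean = 30925 / 93 = 332.5269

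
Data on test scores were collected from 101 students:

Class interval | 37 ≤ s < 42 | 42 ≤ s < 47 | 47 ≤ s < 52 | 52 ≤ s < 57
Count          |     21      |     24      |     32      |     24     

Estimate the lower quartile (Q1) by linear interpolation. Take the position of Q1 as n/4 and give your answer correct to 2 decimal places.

42.89

Cumulative frequencies: 21, 45, 77, 101
n = 101; position = n/4 = 25.25.
This falls in the class 42 ≤ s < 47: L = 42, F = 21, f = 24, h = 5.
Lower quartile ≈ 42 + ((25.25 − 21) / 24) × 5 = 42.8854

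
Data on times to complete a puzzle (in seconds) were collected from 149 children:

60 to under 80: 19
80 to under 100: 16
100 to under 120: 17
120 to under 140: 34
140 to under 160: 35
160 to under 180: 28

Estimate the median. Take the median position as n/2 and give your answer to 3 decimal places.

133.235

Cumulative frequencies: 19, 35, 52, 86, 121, 149
n = 149; position = n/2 = 74.5.
This falls in the class 120 to under 140: L = 120, F = 52, f = 34, h = 20.
Median ≈ 120 + ((74.5 − 52) / 34) × 20 = 133.2353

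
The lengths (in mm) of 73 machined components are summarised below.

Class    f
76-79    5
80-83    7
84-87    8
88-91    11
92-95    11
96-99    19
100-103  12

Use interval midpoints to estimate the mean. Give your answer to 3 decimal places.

92.130

Midpoints: 77.5, 81.5, 85.5, 89.5, 93.5, 97.5, 101.5
Σfm = 5×77.5 + 7×81.5 + 8×85.5 + 11×89.5 + 11×93.5 + 19×97.5 + 12×101.5 = 6725.5
n = Σf = 73
Mean = 6725.5 / 73 = 92.1301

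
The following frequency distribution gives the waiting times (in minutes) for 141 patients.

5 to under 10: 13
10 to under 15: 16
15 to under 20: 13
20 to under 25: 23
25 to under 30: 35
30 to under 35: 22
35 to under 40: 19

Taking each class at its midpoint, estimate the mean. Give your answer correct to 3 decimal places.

24.344

Midpoints: 7.5, 12.5, 17.5, 22.5, 27.5, 32.5, 37.5
Σfm = 13×7.5 + 16×12.5 + 13×17.5 + 23×22.5 + 35×27.5 + 22×32.5 + 19×37.5 = 3432.5
n = Σf = 141
Mean = 3432.5 / 141 = 24.3440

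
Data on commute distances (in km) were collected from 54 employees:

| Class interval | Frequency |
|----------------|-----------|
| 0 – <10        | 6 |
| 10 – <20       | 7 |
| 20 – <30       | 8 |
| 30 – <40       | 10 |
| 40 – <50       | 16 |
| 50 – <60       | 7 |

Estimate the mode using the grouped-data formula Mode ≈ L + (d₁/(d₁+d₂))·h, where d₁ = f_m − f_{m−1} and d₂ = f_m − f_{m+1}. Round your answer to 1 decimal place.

44.0

Modal class: 40 – <50 (highest frequency 16).
d₁ = 16 − 10 = 6, d₂ = 16 − 7 = 9
Mode ≈ 40 + (6/(6+9)) × 10 = 40 + 4.0000 = 44.0000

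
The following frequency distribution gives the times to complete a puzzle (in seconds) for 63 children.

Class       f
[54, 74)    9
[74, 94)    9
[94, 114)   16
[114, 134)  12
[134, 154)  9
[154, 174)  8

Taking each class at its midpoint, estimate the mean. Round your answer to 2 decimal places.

112.57

Midpoints: 64, 84, 104, 124, 144, 164
Σfm = 9×64 + 9×84 + 16×104 + 12×124 + 9×144 + 8×164 = 7092
n = Σf = 63
Mean = 7092 / 63 = 112.5714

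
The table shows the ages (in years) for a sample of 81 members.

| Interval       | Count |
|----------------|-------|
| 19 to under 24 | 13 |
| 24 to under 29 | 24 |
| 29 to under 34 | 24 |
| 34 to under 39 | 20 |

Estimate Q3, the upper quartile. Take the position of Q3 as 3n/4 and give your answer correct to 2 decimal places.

33.95

Cumulative frequencies: 13, 37, 61, 81
n = 81; position = 3n/4 = 60.75.
This falls in the class 29 to under 34: L = 29, F = 37, f = 24, h = 5.
Upper quartile ≈ 29 + ((60.75 − 37) / 24) × 5 = 33.9479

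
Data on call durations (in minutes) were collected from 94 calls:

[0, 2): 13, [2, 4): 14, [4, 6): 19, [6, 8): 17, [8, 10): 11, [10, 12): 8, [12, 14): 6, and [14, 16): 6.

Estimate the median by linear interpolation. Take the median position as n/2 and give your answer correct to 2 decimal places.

Cumulative frequencies: 13, 27, 46, 63, 74, 82, 88, 94
n = 94; position = n/2 = 47.
This falls in the class [6, 8): L = 6, F = 46, f = 17, h = 2.
Median ≈ 6 + ((47 − 46) / 17) × 2 = 6.1176

6.12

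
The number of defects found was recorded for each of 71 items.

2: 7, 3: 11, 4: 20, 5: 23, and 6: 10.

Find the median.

4

Cumulative frequencies: 7, 18, 38, 61, 71
n = 71, so the median is the value in position (n+1)/2 = 36.
Position 36 falls at value 4.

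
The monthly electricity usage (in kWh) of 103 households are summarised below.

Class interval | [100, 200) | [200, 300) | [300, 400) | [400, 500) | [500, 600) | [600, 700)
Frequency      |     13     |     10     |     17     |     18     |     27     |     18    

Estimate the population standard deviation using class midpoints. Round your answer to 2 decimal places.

Midpoints: 150, 250, 350, 450, 550, 650
n = 103, Σfm = 45050, mean = 437.3786
Σfm² = 22417500
Σf(m − x̄)² = Σfm² − (Σfm)²/n = 22417500 − 45050²/103 = 2713592.2330
Population variance = 2713592.2330 / 103 = 26345.5557
Standard deviation = √26345.5557 = 162.3131

162.31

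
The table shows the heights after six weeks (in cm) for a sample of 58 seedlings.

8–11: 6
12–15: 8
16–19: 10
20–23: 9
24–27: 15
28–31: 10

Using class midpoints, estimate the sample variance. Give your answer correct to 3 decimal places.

Midpoints: 9.5, 13.5, 17.5, 21.5, 25.5, 29.5
n = 58, Σfm = 1211, mean = 20.8793
Σfm² = 27678.5
Σf(m − x̄)² = Σfm² − (Σfm)²/n = 27678.5 − 1211²/58 = 2393.6552
Sample variance = 2393.6552 / 57 = 41.9940

41.994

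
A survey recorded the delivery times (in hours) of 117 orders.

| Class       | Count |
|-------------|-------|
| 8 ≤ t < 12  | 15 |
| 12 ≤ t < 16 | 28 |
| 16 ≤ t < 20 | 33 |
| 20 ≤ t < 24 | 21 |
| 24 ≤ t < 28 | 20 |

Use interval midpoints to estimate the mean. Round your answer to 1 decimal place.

Midpoints: 10, 14, 18, 22, 26
Σfm = 15×10 + 28×14 + 33×18 + 21×22 + 20×26 = 2118
n = Σf = 117
Mean = 2118 / 117 = 18.1026

18.1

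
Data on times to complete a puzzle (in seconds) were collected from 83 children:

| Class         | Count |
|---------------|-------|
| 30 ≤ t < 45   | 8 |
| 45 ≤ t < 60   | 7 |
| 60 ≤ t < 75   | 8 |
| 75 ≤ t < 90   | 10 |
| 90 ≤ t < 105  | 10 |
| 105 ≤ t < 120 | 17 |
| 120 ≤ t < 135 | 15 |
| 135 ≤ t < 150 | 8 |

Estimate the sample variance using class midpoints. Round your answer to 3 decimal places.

Midpoints: 37.5, 52.5, 67.5, 82.5, 97.5, 112.5, 127.5, 142.5
n = 83, Σfm = 7972.5, mean = 96.0542
Σfm² = 851568.75
Σf(m − x̄)² = Σfm² − (Σfm)²/n = 851568.75 − 7972.5²/83 = 85776.5060
Sample variance = 85776.5060 / 82 = 1046.0550

1046.055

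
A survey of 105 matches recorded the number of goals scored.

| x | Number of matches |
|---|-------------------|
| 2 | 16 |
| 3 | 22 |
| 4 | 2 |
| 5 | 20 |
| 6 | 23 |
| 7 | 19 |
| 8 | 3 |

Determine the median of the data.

Cumulative frequencies: 16, 38, 40, 60, 83, 102, 105
n = 105, so the median is the value in position (n+1)/2 = 53.
Position 53 falls at value 5.

5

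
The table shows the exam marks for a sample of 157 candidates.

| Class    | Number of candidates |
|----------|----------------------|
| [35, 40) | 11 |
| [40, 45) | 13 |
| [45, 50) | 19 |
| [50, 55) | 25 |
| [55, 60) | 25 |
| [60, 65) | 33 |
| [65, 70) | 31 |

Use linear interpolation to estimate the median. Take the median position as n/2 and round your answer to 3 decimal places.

57.100

Cumulative frequencies: 11, 24, 43, 68, 93, 126, 157
n = 157; position = n/2 = 78.5.
This falls in the class [55, 60): L = 55, F = 68, f = 25, h = 5.
Median ≈ 55 + ((78.5 − 68) / 25) × 5 = 57.1000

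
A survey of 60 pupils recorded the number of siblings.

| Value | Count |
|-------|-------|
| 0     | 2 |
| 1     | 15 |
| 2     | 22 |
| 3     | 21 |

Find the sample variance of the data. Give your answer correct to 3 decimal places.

0.745

Values: 0, 1, 2, 3
n = 60, Σfx = 122, mean = 2.0333
Σfx² = 292
Σf(x − x̄)² = Σfx² − (Σfx)²/n = 292 − 122²/60 = 43.9333
Sample variance = 43.9333 / 59 = 0.7446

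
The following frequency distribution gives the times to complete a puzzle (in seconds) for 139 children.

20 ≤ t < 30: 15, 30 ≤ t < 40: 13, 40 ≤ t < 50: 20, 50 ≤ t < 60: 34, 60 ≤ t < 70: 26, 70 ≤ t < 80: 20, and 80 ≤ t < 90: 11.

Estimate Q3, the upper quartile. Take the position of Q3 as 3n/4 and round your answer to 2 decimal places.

Cumulative frequencies: 15, 28, 48, 82, 108, 128, 139
n = 139; position = 3n/4 = 104.25.
This falls in the class 60 ≤ t < 70: L = 60, F = 82, f = 26, h = 10.
Upper quartile ≈ 60 + ((104.25 − 82) / 26) × 10 = 68.5577

68.56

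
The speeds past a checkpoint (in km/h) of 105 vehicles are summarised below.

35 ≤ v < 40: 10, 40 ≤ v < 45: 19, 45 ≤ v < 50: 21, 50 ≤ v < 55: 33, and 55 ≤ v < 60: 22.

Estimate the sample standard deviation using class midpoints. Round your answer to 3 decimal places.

6.322

Midpoints: 37.5, 42.5, 47.5, 52.5, 57.5
n = 105, Σfm = 5177.5, mean = 49.3095
Σfm² = 259456.25
Σf(m − x̄)² = Σfm² − (Σfm)²/n = 259456.25 − 5177.5²/105 = 4156.1905
Sample variance = 4156.1905 / 104 = 39.9634
Standard deviation = √39.9634 = 6.3217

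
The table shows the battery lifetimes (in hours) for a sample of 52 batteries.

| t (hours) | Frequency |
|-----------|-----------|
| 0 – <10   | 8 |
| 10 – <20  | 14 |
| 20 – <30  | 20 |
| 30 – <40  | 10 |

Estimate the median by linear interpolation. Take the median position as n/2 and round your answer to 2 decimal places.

Cumulative frequencies: 8, 22, 42, 52
n = 52; position = n/2 = 26.
This falls in the class 20 – <30: L = 20, F = 22, f = 20, h = 10.
Median ≈ 20 + ((26 − 22) / 20) × 10 = 22.0000

22.00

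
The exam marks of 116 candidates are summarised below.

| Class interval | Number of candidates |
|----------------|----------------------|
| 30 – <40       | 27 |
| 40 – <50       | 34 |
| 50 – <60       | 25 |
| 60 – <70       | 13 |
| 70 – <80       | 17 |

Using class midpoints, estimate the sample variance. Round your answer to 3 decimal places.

Midpoints: 35, 45, 55, 65, 75
n = 116, Σfm = 5970, mean = 51.4655
Σfm² = 328100
Σf(m − x̄)² = Σfm² − (Σfm)²/n = 328100 − 5970²/116 = 20850.8621
Sample variance = 20850.8621 / 115 = 181.3118

181.312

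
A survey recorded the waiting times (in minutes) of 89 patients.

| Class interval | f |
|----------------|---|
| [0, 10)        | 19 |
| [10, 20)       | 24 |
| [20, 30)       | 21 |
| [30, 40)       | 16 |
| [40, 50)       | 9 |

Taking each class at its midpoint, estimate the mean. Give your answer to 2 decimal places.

21.85

Midpoints: 5, 15, 25, 35, 45
Σfm = 19×5 + 24×15 + 21×25 + 16×35 + 9×45 = 1945
n = Σf = 89
Mean = 1945 / 89 = 21.8539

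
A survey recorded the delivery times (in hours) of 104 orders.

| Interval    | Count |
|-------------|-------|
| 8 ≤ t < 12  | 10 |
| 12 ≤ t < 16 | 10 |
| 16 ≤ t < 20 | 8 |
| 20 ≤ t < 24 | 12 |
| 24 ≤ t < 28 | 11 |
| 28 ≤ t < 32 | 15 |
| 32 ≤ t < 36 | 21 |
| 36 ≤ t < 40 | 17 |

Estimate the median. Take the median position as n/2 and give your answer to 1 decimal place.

Cumulative frequencies: 10, 20, 28, 40, 51, 66, 87, 104
n = 104; position = n/2 = 52.
This falls in the class 28 ≤ t < 32: L = 28, F = 51, f = 15, h = 4.
Median ≈ 28 + ((52 − 51) / 15) × 4 = 28.2667

28.3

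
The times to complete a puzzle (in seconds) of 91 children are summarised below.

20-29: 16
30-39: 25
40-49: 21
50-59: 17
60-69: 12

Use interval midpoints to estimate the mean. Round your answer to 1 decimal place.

42.7

Midpoints: 24.5, 34.5, 44.5, 54.5, 64.5
Σfm = 16×24.5 + 25×34.5 + 21×44.5 + 17×54.5 + 12×64.5 = 3889.5
n = Σf = 91
Mean = 3889.5 / 91 = 42.7418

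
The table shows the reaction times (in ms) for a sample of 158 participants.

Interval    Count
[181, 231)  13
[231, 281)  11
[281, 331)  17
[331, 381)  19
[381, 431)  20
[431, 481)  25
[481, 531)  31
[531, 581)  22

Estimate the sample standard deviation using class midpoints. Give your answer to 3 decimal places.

Midpoints: 206, 256, 306, 356, 406, 456, 506, 556
n = 158, Σfm = 64898, mean = 410.7468
Σfm² = 28505588
Σf(m − x̄)² = Σfm² − (Σfm)²/n = 28505588 − 64898²/158 = 1848939.8734
Sample variance = 1848939.8734 / 157 = 11776.6871
Standard deviation = √11776.6871 = 108.5204

108.520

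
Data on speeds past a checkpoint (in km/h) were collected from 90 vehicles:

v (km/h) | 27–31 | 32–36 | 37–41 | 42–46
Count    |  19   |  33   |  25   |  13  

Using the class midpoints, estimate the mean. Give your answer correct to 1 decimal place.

Midpoints: 29, 34, 39, 44
Σfm = 19×29 + 33×34 + 25×39 + 13×44 = 3220
n = Σf = 90
Mean = 3220 / 90 = 35.7778

35.8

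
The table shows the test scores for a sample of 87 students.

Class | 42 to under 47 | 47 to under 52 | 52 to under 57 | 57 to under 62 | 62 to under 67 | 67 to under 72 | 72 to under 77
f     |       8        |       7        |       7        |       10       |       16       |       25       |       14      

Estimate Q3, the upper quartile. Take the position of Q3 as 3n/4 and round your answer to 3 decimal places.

70.450

Cumulative frequencies: 8, 15, 22, 32, 48, 73, 87
n = 87; position = 3n/4 = 65.25.
This falls in the class 67 to under 72: L = 67, F = 48, f = 25, h = 5.
Upper quartile ≈ 67 + ((65.25 − 48) / 25) × 5 = 70.4500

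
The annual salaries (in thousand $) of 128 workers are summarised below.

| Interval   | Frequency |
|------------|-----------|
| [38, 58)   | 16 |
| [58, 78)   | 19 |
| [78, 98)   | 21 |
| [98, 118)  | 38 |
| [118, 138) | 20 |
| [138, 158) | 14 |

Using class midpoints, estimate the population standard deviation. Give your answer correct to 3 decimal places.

30.094

Midpoints: 48, 68, 88, 108, 128, 148
n = 128, Σfm = 12644, mean = 98.7812
Σfm² = 1364912
Σf(m − x̄)² = Σfm² − (Σfm)²/n = 1364912 − 12644²/128 = 115921.8750
Population variance = 115921.8750 / 128 = 905.6396
Standard deviation = √905.6396 = 30.0938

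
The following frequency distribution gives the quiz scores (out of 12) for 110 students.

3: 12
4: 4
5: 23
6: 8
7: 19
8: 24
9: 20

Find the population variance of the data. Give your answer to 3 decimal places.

Values: 3, 4, 5, 6, 7, 8, 9
n = 110, Σfx = 720, mean = 6.5455
Σfx² = 5122
Σf(x − x̄)² = Σfx² − (Σfx)²/n = 5122 − 720²/110 = 409.2727
Population variance = 409.2727 / 110 = 3.7207

3.721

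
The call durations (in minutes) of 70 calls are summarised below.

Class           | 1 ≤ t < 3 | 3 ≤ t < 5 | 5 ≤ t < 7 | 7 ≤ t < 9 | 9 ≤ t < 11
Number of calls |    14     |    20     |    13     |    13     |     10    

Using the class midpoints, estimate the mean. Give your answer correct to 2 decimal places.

Midpoints: 2, 4, 6, 8, 10
Σfm = 14×2 + 20×4 + 13×6 + 13×8 + 10×10 = 390
n = Σf = 70
Mean = 390 / 70 = 5.5714

5.57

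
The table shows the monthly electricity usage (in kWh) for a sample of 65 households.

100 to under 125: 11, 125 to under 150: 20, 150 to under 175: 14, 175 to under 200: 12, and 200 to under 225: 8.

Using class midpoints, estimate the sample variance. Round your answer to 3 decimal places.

1025.240

Midpoints: 112.5, 137.5, 162.5, 187.5, 212.5
n = 65, Σfm = 10212.5, mean = 157.1154
Σfm² = 1670156.25
Σf(m − x̄)² = Σfm² − (Σfm)²/n = 1670156.25 − 10212.5²/65 = 65615.3846
Sample variance = 65615.3846 / 64 = 1025.2404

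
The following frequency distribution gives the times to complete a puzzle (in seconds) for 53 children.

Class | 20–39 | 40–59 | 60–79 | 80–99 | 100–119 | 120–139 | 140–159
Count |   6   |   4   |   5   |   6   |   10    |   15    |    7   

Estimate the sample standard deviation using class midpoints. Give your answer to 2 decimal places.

38.33

Midpoints: 29.5, 49.5, 69.5, 89.5, 109.5, 129.5, 149.5
n = 53, Σfm = 5343.5, mean = 100.8208
Σfm² = 615143.25
Σf(m − x̄)² = Σfm² − (Σfm)²/n = 615143.25 − 5343.5²/53 = 76407.5472
Sample variance = 76407.5472 / 52 = 1469.3759
Standard deviation = √1469.3759 = 38.3324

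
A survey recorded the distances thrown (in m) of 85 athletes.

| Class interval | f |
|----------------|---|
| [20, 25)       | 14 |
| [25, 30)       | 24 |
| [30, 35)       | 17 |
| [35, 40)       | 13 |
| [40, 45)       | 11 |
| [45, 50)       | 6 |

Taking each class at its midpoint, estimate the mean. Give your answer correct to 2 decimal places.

Midpoints: 22.5, 27.5, 32.5, 37.5, 42.5, 47.5
Σfm = 14×22.5 + 24×27.5 + 17×32.5 + 13×37.5 + 11×42.5 + 6×47.5 = 2767.5
n = Σf = 85
Mean = 2767.5 / 85 = 32.5588

32.56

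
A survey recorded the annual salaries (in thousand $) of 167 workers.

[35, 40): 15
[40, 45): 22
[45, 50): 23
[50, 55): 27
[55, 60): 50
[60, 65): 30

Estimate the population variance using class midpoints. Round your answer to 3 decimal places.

62.272

Midpoints: 37.5, 42.5, 47.5, 52.5, 57.5, 62.5
n = 167, Σfm = 8757.5, mean = 52.4401
Σfm² = 469643.75
Σf(m − x̄)² = Σfm² − (Σfm)²/n = 469643.75 − 8757.5²/167 = 10399.4012
Population variance = 10399.4012 / 167 = 62.2719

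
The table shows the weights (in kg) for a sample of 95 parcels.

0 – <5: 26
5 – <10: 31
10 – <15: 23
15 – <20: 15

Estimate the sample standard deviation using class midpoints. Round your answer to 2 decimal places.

Midpoints: 2.5, 7.5, 12.5, 17.5
n = 95, Σfm = 847.5, mean = 8.9211
Σfm² = 10093.75
Σf(m − x̄)² = Σfm² − (Σfm)²/n = 10093.75 − 847.5²/95 = 2533.1579
Sample variance = 2533.1579 / 94 = 26.9485
Standard deviation = √26.9485 = 5.1912

5.19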